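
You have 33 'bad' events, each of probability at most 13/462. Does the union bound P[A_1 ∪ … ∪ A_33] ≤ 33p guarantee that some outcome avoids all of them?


Union bound: P[∪_{i=1}^{33} A_i] ≤ Σ_i P[A_i] ≤ 33·p = 33·(13/462) = 13/14.
Numerically: 13/14 ≈ 0.9285714.
Is 13/14 < 1? YES.
Since P[∪ A_i] ≤ 13/14 < 1, the complement has P[∩ A_i^c] ≥ 1 − 13/14 = 1/14 > 0, so some outcome avoids every A_i.

33·p = 13/14 ≈ 0.9285714; existence CERTIFIED by the union bound.


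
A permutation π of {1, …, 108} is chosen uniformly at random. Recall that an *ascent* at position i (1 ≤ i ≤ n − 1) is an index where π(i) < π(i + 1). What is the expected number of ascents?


Write X = Σ X_I over i = 1, …, 107, with X_I the indicator of one ascent.
There are 107 indicators.
For each fixed i, the pair (π(i), π(i+1)) is a uniformly random ordered pair of distinct values from {1, …, 108}; by symmetry P[π(i) < π(i+1)] = 1/2.
By linearity: E[X] = 107 · (1/2) = (108 − 1) · (1/2) = 107/2 ≈ 53.5000.

E[X] = 107/2 = 53.5000.


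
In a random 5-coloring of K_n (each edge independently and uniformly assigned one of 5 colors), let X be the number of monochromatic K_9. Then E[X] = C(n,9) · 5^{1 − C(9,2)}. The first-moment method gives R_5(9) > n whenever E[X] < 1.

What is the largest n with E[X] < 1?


We need C(n, 9) · 5^{1 − 36} < 1, i.e. C(n, 9) < 5^{36 − 1} = 2910383045673370361328125.
Check values of n near the boundary:
  n = 2167: C(2167, 9) = 2855899084841489792706810; 2855899084841489792706810 < 2910383045673370361328125? YES
  n = 2168: C(2168, 9) = 2867804175977929537095120; 2867804175977929537095120 < 2910383045673370361328125? YES
  n = 2169: C(2169, 9) = 2879753360044504243499683; 2879753360044504243499683 < 2910383045673370361328125? YES
  n = 2170: C(2170, 9) = 2891746779868845075610510; 2891746779868845075610510 < 2910383045673370361328125? YES
  n = 2171: C(2171, 9) = 2903784578674959601827205; 2903784578674959601827205 < 2910383045673370361328125? YES
  n = 2172: C(2172, 9) = 2915866900084148060642020; 2915866900084148060642020 < 2910383045673370361328125? NO
  n = 2173: C(2173, 9) = 2927993888115921319674265; 2927993888115921319674265 < 2910383045673370361328125? NO
The largest n with C(n, 9) < 2910383045673370361328125 is n = 2171 (where E[X] = 580756915734991920365441/582076609134674072265625 ≈ 0.9977). Hence R_5(9) > 2171, i.e. R_5(9) ≥ 2172.

Largest n = 2171; hence R_5(9) > 2171.


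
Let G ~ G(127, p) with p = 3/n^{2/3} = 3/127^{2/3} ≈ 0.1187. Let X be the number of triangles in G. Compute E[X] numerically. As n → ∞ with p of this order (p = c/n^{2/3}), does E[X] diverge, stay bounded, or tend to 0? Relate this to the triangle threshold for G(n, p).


Number of potential triangles: C(127, 3) = 333375.
Each occurs with probability p³ ≈ (0.1187)³ ≈ 1.674003e-03.
By linearity: E[X] = C(127, 3)·p³ ≈ 333375 · 1.674003e-03 ≈ 558.0709.
Since α = 2/3 < 1, p = c/n^{2/3} ≫ 1/n is above the triangle threshold p ~ 1/n. Asymptotically E[X] ~ (c³/6)·n^{3(1−α)} = (3³/6)·n^{1} → ∞; triangles are abundant w.h.p.

E[X] ≈ 558.0709; in regime p = Θ(1/n^{2/3}) E[X] diverges (above the triangle threshold p ~ 1/n).


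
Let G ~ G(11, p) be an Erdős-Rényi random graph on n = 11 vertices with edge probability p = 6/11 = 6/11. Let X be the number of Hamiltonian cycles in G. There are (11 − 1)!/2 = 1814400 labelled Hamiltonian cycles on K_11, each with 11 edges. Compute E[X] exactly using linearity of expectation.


K_11 has (11 − 1)!/2 = 1814400 labelled Hamiltonian cycles.
For each such Hamiltonian cycle H, let X_H = 1 if all 11 edges of H are present in G. Then P[X_H = 1] = p^{11} = (6/11)^{11} = 362797056/285311670611.
By linearity of expectation: E[X] = Σ_H E[X_H] = 1814400 · p^{11} = 1814400 · 362797056/285311670611 = 658258978406400/285311670611.
Numerically: E[X] ≈ 2307.2.

E[X] = 1814400 · (6/11)^{11} = 658258978406400/285311670611 ≈ 2307.2.


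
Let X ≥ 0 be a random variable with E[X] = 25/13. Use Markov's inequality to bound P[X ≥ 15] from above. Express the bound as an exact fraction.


μ = E[X] = 25/13, a = 15.
Markov: P[X ≥ 15] ≤ μ/a = (25/13)/15 = 5/39.
Numerically: ≈ 0.12821.
(Since a = 15 > μ = 1.92308, the bound 5/39 is < 1 and informative.)

P[X ≥ 15] ≤ 5/39 ≈ 0.12821.


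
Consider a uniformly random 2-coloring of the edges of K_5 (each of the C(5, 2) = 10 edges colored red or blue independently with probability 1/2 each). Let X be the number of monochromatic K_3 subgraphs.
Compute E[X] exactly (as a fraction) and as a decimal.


Let X = Σ_S X_S over the C(5, 3) = 10 subsets S of size 3, where X_S = 1 if the K_3 on S is monochromatic.
For a fixed S, the K_3 on S has C(3, 2) = 3 edges. P[all 3 edges red] = (1/2)^3, and likewise for blue, so P[monochromatic] = 2·(1/2)^3 = 2^{1 − 3} = 1/4.
By linearity of expectation: E[X] = C(5, 3) · 2^{1 − 3} = 10 · 1/4 = 5/2.
Numerically: E[X] ≈ 2.50000.

E[X] = C(5,3)·2^(1−C(3,2)) = 5/2 ≈ 2.50000.


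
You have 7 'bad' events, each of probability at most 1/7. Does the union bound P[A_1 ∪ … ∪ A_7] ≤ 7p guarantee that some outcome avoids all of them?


Union bound: P[∪_{i=1}^{7} A_i] ≤ Σ_i P[A_i] ≤ 7·p = 7·(1/7) = 1.
Numerically: 1 ≈ 1.0000.
Is 1 < 1? NO.
Since the bound 1 is ≥ 1, the union bound is uninformative here; it does NOT by itself certify existence.

7·p = 1 ≈ 1.0000; existence NOT certified by the union bound.


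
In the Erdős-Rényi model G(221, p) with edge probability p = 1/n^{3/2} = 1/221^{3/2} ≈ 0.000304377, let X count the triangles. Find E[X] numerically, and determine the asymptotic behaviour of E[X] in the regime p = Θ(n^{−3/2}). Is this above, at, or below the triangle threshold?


Number of potential triangles: C(221, 3) = 1774630.
Each occurs with probability p³ ≈ (0.000304377)³ ≈ 2.81990689e-11.
By linearity: E[X] = C(221, 3)·p³ ≈ 1774630 · 2.81990689e-11 ≈ 0.000050.
Since α = 3/2 > 1, p = c/n^{3/2} = o(1/n) is below the triangle threshold p ~ 1/n. Asymptotically E[X] ~ (c³/6)·n^{3(1−α)} = (1³/6)·n^{-1.5} → 0, so by Markov's inequality G has no triangles w.h.p.

E[X] ≈ 0.000050; in regime p = Θ(1/n^{3/2}) E[X] tends to 0 (below the triangle threshold p ~ 1/n).


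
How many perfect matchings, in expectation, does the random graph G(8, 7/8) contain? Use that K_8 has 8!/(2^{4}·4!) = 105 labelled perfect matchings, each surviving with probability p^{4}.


K_8 has 8!/(2^{4}·4!) = 105 labelled perfect matchings.
For each such perfect matching H, let X_H = 1 if all 4 edges of H are present in G. Then P[X_H = 1] = p^{4} = (7/8)^{4} = 2401/4096.
By linearity: E[X] = Σ_H E[X_H] = 105 · p^{4} = 105 · 2401/4096 = 252105/4096.
Numerically: E[X] ≈ 61.55.

E[X] = 105 · (7/8)^{4} = 252105/4096 ≈ 61.55.


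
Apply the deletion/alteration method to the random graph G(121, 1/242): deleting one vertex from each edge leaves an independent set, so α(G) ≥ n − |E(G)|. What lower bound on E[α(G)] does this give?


E[|E(G)|] = C(121, 2)·p = 7260 · (1/242) = 30.
E[α(G)] ≥ n − E[|E(G)|] = 121 − 30 = 91.
Numerically: ≈ 91.000.
(This is only a lower bound; the true E[α(G)] may be larger.)

E[α(G)] ≥ 91 ≈ 91.000.


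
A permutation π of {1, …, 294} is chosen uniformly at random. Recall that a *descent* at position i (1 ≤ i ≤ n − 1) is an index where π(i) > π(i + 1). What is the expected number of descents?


Write X = Σ X_I over i = 1, …, 293, with X_I the indicator of one descent.
There are 293 indicators.
For each fixed i, the pair (π(i), π(i+1)) is a uniformly random ordered pair of distinct values from {1, …, 294}; by symmetry P[π(i) > π(i+1)] = 1/2.
By linearity: E[X] = 293 · (1/2) = (294 − 1) · (1/2) = 293/2 ≈ 146.50000.

E[X] = 293/2 = 146.50000.


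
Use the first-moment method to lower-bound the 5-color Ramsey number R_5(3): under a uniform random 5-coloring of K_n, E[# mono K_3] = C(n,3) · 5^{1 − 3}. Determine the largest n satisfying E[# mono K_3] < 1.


We need C(n, 3) · 5^{1 − 3} < 1, i.e. C(n, 3) < 5^{3 − 1} = 25.
Check values of n near the boundary:
  n = 4: C(4, 3) = 4; 4 < 25? YES
  n = 5: C(5, 3) = 10; 10 < 25? YES
  n = 6: C(6, 3) = 20; 20 < 25? YES
  n = 7: C(7, 3) = 35; 35 < 25? NO
The largest n with C(n, 3) < 25 is n = 6 (where E[X] = 4/5 ≈ 0.80000). Hence R_5(3) > 6, i.e. R_5(3) ≥ 7.

Largest n = 6; hence R_5(3) > 6.


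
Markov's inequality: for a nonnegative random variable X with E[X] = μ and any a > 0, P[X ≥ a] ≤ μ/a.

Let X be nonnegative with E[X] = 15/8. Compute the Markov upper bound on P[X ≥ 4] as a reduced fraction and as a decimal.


μ = E[X] = 15/8, a = 4.
Markov: P[X ≥ 4] ≤ μ/a = (15/8)/4 = 15/32.
Numerically: ≈ 0.469.
(Since a = 4 > μ = 1.875, the bound 15/32 is < 1 and informative.)

P[X ≥ 4] ≤ 15/32 ≈ 0.469.


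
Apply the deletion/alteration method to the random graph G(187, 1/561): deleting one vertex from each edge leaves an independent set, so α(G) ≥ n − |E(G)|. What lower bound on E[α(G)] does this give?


E[|E(G)|] = C(187, 2)·p = 17391 · (1/561) = 31.
E[α(G)] ≥ n − E[|E(G)|] = 187 − 31 = 156.
Numerically: ≈ 156.00000.
(This is only a lower bound; the true E[α(G)] may be larger.)

E[α(G)] ≥ 156 ≈ 156.00000.


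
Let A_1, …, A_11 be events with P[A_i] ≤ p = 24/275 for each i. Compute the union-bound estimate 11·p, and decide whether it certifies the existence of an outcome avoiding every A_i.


Union bound: P[∪_{i=1}^{11} A_i] ≤ Σ_i P[A_i] ≤ 11·p = 11·(24/275) = 24/25.
Numerically: 24/25 ≈ 0.96000.
Is 24/25 < 1? YES.
Since P[∪ A_i] ≤ 24/25 < 1, the complement has P[∩ A_i^c] ≥ 1 − 24/25 = 1/25 > 0, so some outcome avoids every A_i.

11·p = 24/25 ≈ 0.96000; existence CERTIFIED by the union bound.


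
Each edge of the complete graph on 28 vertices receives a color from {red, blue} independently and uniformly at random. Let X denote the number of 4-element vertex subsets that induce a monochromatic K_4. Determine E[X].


Let X = Σ_S X_S over the C(28, 4) = 20475 subsets S of size 4, where X_S = 1 if the K_4 on S is monochromatic.
For a fixed S, the K_4 on S has C(4, 2) = 6 edges. P[all 6 edges red] = (1/2)^6, and likewise for blue, so P[monochromatic] = 2·(1/2)^6 = 2^{1 − 6} = 1/32.
By linearity: E[X] = C(28, 4) · 2^{1 − 6} = 20475 · 1/32 = 20475/32.
Numerically: E[X] ≈ 639.844.

E[X] = C(28,4)·2^(1−C(4,2)) = 20475/32 ≈ 639.844.


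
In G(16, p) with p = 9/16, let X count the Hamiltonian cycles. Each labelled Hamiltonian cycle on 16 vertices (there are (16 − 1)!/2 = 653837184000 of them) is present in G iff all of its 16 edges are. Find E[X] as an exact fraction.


K_16 has (16 − 1)!/2 = 653837184000 labelled Hamiltonian cycles.
For each such Hamiltonian cycle H, let X_H = 1 if all 16 edges of H are present in G. Then P[X_H = 1] = p^{16} = (9/16)^{16} = 1853020188851841/18446744073709551616.
By linearity: E[X] = Σ_H E[X_H] = 653837184000 · p^{16} = 653837184000 · 1853020188851841/18446744073709551616 = 1183177248216831945952875/18014398509481984.
Numerically: E[X] ≈ 6.568e+07.

E[X] = 653837184000 · (9/16)^{16} = 1183177248216831945952875/18014398509481984 ≈ 6.568e+07.


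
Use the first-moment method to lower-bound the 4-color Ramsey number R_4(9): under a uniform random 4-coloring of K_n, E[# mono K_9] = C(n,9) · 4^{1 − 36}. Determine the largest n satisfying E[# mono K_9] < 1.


We need C(n, 9) · 4^{1 − 36} < 1, i.e. C(n, 9) < 4^{36 − 1} = 1180591620717411303424.
Check values of n near the boundary:
  n = 908: C(908, 9) = 1111058428637338083100; 1111058428637338083100 < 1180591620717411303424? YES
  n = 909: C(909, 9) = 1122169012923711463931; 1122169012923711463931 < 1180591620717411303424? YES
  n = 910: C(910, 9) = 1133378248346922788210; 1133378248346922788210 < 1180591620717411303424? YES
  n = 911: C(911, 9) = 1144686900492291197405; 1144686900492291197405 < 1180591620717411303424? YES
  n = 912: C(912, 9) = 1156095740032081475120; 1156095740032081475120 < 1180591620717411303424? YES
  n = 913: C(913, 9) = 1167605542753639808390; 1167605542753639808390 < 1180591620717411303424? YES
  n = 914: C(914, 9) = 1179217089587653905932; 1179217089587653905932 < 1180591620717411303424? YES
  n = 915: C(915, 9) = 1190931166636537885130; 1190931166636537885130 < 1180591620717411303424? NO
The largest n with C(n, 9) < 1180591620717411303424 is n = 914 (where E[X] = 294804272396913476483/295147905179352825856 ≈ 0.998836). Hence R_4(9) > 914, i.e. R_4(9) ≥ 915.

Largest n = 914; hence R_4(9) > 914.


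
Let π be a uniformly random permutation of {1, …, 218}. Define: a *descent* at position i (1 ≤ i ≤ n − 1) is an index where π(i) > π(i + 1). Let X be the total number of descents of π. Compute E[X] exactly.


Write X = Σ X_I over i = 1, …, 217, with X_I the indicator of one descent.
There are 217 indicators.
For each fixed i, the pair (π(i), π(i+1)) is a uniformly random ordered pair of distinct values from {1, …, 218}; by symmetry P[π(i) > π(i+1)] = 1/2.
By linearity: E[X] = 217 · (1/2) = (218 − 1) · (1/2) = 217/2 ≈ 108.5000.

E[X] = 217/2 = 108.5000.


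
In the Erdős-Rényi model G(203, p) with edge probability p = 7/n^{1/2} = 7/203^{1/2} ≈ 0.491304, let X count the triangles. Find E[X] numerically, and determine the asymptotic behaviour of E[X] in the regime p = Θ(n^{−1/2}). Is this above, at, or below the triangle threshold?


Number of potential triangles: C(203, 3) = 1373701.
Each occurs with probability p³ ≈ (0.491304)³ ≈ 1.18590545e-01.
By linearity: E[X] = C(203, 3)·p³ ≈ 1373701 · 1.18590545e-01 ≈ 162907.949598.
Since α = 1/2 < 1, p = c/n^{1/2} ≫ 1/n is above the triangle threshold p ~ 1/n. Asymptotically E[X] ~ (c³/6)·n^{3(1−α)} = (7³/6)·n^{1.5} → ∞; triangles are abundant w.h.p.

E[X] ≈ 162907.949598; in regime p = Θ(1/n^{1/2}) E[X] diverges (above the triangle threshold p ~ 1/n).


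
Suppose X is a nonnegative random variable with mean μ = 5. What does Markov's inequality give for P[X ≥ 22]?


μ = E[X] = 5, a = 22.
Markov: P[X ≥ 22] ≤ μ/a = (5)/22 = 5/22.
Numerically: ≈ 0.22727.
(Since a = 22 > μ = 5.00000, the bound 5/22 is < 1 and informative.)

P[X ≥ 22] ≤ 5/22 ≈ 0.22727.


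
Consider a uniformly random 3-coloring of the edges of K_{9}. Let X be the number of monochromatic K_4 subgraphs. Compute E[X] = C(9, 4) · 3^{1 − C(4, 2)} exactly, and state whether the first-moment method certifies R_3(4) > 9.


E[X] = C(9, 4) · 3^{1 − 6} = 126 · 3^{−5} = 126/243.
As a reduced fraction: E[X] = 14/27 ≈ 0.5185185.
Is E[X] < 1? YES.
Since E[X] < 1, there exists a 3-coloring of K_{9} with no monochromatic K_4; hence R_3(4) > 9.

E[X] = 14/27 ≈ 0.5185185; E[X] < 1, so R_3(4) > 9.


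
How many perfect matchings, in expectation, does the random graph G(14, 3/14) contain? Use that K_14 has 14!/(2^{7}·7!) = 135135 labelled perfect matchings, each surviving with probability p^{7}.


K_14 has 14!/(2^{7}·7!) = 135135 labelled perfect matchings.
For each such perfect matching H, let X_H = 1 if all 7 edges of H are present in G. Then P[X_H = 1] = p^{7} = (3/14)^{7} = 2187/105413504.
By linearity: E[X] = Σ_H E[X_H] = 135135 · p^{7} = 135135 · 2187/105413504 = 42220035/15059072.
Numerically: E[X] ≈ 2.8.

E[X] = 135135 · (3/14)^{7} = 42220035/15059072 ≈ 2.8.


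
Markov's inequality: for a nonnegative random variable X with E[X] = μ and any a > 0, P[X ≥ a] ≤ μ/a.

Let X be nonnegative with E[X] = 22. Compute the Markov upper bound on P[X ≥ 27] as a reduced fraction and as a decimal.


μ = E[X] = 22, a = 27.
Markov: P[X ≥ 27] ≤ μ/a = (22)/27 = 22/27.
Numerically: ≈ 0.815.
(Since a = 27 > μ = 22.000, the bound 22/27 is < 1 and informative.)

P[X ≥ 27] ≤ 22/27 ≈ 0.815.


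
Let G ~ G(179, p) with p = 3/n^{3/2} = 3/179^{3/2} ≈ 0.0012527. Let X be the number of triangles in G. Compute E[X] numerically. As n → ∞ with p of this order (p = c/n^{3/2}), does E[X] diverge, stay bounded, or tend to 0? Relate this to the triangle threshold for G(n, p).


Number of potential triangles: C(179, 3) = 939929.
Each occurs with probability p³ ≈ (0.0012527)³ ≈ 1.9657357e-09.
By linearity: E[X] = C(179, 3)·p³ ≈ 939929 · 1.9657357e-09 ≈ 0.00185.
Since α = 3/2 > 1, p = c/n^{3/2} = o(1/n) is below the triangle threshold p ~ 1/n. Asymptotically E[X] ~ (c³/6)·n^{3(1−α)} = (3³/6)·n^{-1.5} → 0, so by Markov's inequality G has no triangles w.h.p.

E[X] ≈ 0.00185; in regime p = Θ(1/n^{3/2}) E[X] tends to 0 (below the triangle threshold p ~ 1/n).


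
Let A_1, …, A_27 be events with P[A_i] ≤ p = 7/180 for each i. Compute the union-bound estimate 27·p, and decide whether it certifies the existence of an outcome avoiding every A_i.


Union bound: P[∪_{i=1}^{27} A_i] ≤ Σ_i P[A_i] ≤ 27·p = 27·(7/180) = 21/20.
Numerically: 21/20 ≈ 1.05000.
Is 21/20 < 1? NO.
Since the bound 21/20 is ≥ 1, the union bound is uninformative here; it does NOT by itself certify existence.

27·p = 21/20 ≈ 1.05000; existence NOT certified by the union bound.


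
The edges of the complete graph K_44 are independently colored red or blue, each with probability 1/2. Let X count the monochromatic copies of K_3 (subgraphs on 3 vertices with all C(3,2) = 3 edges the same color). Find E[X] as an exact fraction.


Let X = Σ_S X_S over the C(44, 3) = 13244 subsets S of size 3, where X_S = 1 if the K_3 on S is monochromatic.
For a fixed S, the K_3 on S has C(3, 2) = 3 edges. P[all 3 edges red] = (1/2)^3, and likewise for blue, so P[monochromatic] = 2·(1/2)^3 = 2^{1 − 3} = 1/4.
Summing: E[X] = C(44, 3) · 2^{1 − 3} = 13244 · 1/4 = 3311.
Numerically: E[X] ≈ 3311.00000.

E[X] = C(44,3)·2^(1−C(3,2)) = 3311 ≈ 3311.00000.


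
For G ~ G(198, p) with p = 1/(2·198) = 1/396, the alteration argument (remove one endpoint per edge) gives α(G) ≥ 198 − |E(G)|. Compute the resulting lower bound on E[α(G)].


E[|E(G)|] = C(198, 2)·p = 19503 · (1/396) = 197/4.
E[α(G)] ≥ n − E[|E(G)|] = 198 − 197/4 = 595/4.
Numerically: ≈ 148.750000.
(This is only a lower bound; the true E[α(G)] may be larger.)

E[α(G)] ≥ 595/4 ≈ 148.750000.


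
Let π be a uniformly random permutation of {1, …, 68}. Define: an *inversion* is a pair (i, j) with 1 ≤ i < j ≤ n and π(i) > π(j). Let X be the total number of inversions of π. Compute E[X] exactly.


Write X = Σ X_I over the C(68, 2) = 2278 pairs i < j, with X_I the indicator of one inversion.
There are 2278 indicators.
For each fixed pair i < j, the values π(i) and π(j) are two distinct elements of {1, …, 68} in uniformly random order; by symmetry P[π(i) > π(j)] = 1/2.
By linearity: E[X] = 2278 · (1/2) = C(68, 2) · (1/2) = 2278/2 = 1139 ≈ 1139.00000.

E[X] = 1139 = 1139.00000.


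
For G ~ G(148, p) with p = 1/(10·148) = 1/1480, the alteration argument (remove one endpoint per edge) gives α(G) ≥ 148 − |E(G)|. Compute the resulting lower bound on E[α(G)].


E[|E(G)|] = C(148, 2)·p = 10878 · (1/1480) = 147/20.
E[α(G)] ≥ n − E[|E(G)|] = 148 − 147/20 = 2813/20.
Numerically: ≈ 140.6500.
(This is only a lower bound; the true E[α(G)] may be larger.)

E[α(G)] ≥ 2813/20 ≈ 140.6500.


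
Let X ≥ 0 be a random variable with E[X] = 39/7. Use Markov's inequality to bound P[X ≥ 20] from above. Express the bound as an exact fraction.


μ = E[X] = 39/7, a = 20.
Markov: P[X ≥ 20] ≤ μ/a = (39/7)/20 = 39/140.
Numerically: ≈ 0.279.
(Since a = 20 > μ = 5.571, the bound 39/140 is < 1 and informative.)

P[X ≥ 20] ≤ 39/140 ≈ 0.279.


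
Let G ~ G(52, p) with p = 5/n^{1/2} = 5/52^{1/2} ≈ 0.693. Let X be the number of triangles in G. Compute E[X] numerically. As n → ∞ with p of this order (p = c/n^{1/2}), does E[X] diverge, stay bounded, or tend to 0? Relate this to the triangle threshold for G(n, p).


Number of potential triangles: C(52, 3) = 22100.
Each occurs with probability p³ ≈ (0.693)³ ≈ 3.33353e-01.
By linearity: E[X] = C(52, 3)·p³ ≈ 22100 · 3.33353e-01 ≈ 7367.112.
Since α = 1/2 < 1, p = c/n^{1/2} ≫ 1/n is above the triangle threshold p ~ 1/n. Asymptotically E[X] ~ (c³/6)·n^{3(1−α)} = (5³/6)·n^{1.5} → ∞; triangles are abundant w.h.p.

E[X] ≈ 7367.112; in regime p = Θ(1/n^{1/2}) E[X] diverges (above the triangle threshold p ~ 1/n).


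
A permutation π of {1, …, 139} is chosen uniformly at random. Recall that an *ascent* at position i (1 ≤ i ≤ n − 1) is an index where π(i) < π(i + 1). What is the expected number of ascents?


Write X = Σ X_I over i = 1, …, 138, with X_I the indicator of one ascent.
There are 138 indicators.
For each fixed i, the pair (π(i), π(i+1)) is a uniformly random ordered pair of distinct values from {1, …, 139}; by symmetry P[π(i) < π(i+1)] = 1/2.
By linearity: E[X] = 138 · (1/2) = (139 − 1) · (1/2) = 69 ≈ 69.00000.

E[X] = 69 = 69.00000.


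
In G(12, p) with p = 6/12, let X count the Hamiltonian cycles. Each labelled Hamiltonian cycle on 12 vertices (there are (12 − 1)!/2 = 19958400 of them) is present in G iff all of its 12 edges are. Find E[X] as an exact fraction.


K_12 has (12 − 1)!/2 = 19958400 labelled Hamiltonian cycles.
For each such Hamiltonian cycle H, let X_H = 1 if all 12 edges of H are present in G. Then P[X_H = 1] = p^{12} = (1/2)^{12} = 1/4096.
By linearity: E[X] = Σ_H E[X_H] = 19958400 · p^{12} = 19958400 · 1/4096 = 155925/32.
Numerically: E[X] ≈ 4873.

E[X] = 19958400 · (1/2)^{12} = 155925/32 ≈ 4873.


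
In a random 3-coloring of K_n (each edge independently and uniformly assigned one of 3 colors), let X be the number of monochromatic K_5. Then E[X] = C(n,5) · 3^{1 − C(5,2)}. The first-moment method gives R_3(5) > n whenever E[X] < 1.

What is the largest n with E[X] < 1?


We need C(n, 5) · 3^{1 − 10} < 1, i.e. C(n, 5) < 3^{10 − 1} = 19683.
Check values of n near the boundary:
  n = 17: C(17, 5) = 6188; 6188 < 19683? YES
  n = 18: C(18, 5) = 8568; 8568 < 19683? YES
  n = 19: C(19, 5) = 11628; 11628 < 19683? YES
  n = 20: C(20, 5) = 15504; 15504 < 19683? YES
  n = 21: C(21, 5) = 20349; 20349 < 19683? NO
The largest n with C(n, 5) < 19683 is n = 20 (where E[X] = 5168/6561 ≈ 0.7876848). Hence R_3(5) > 20, i.e. R_3(5) ≥ 21.

Largest n = 20; hence R_3(5) > 20.


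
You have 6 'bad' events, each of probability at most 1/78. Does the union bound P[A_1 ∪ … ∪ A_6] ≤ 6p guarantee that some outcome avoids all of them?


Union bound: P[∪_{i=1}^{6} A_i] ≤ Σ_i P[A_i] ≤ 6·p = 6·(1/78) = 1/13.
Numerically: 1/13 ≈ 0.0769.
Is 1/13 < 1? YES.
Since P[∪ A_i] ≤ 1/13 < 1, the complement has P[∩ A_i^c] ≥ 1 − 1/13 = 12/13 > 0, so some outcome avoids every A_i.

6·p = 1/13 ≈ 0.0769; existence CERTIFIED by the union bound.


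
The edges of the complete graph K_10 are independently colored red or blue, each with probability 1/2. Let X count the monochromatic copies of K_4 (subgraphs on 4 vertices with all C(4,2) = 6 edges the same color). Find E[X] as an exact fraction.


Let X = Σ_S X_S over the C(10, 4) = 210 subsets S of size 4, where X_S = 1 if the K_4 on S is monochromatic.
For a fixed S, the K_4 on S has C(4, 2) = 6 edges. P[all 6 edges red] = (1/2)^6, and likewise for blue, so P[monochromatic] = 2·(1/2)^6 = 2^{1 − 6} = 1/32.
By linearity of expectation: E[X] = C(10, 4) · 2^{1 − 6} = 210 · 1/32 = 105/16.
Numerically: E[X] ≈ 6.562.

E[X] = C(10,4)·2^(1−C(4,2)) = 105/16 ≈ 6.562.


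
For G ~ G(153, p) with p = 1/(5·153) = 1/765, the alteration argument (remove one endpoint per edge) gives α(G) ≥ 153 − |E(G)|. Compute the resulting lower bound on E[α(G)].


E[|E(G)|] = C(153, 2)·p = 11628 · (1/765) = 76/5.
E[α(G)] ≥ n − E[|E(G)|] = 153 − 76/5 = 689/5.
Numerically: ≈ 137.80000.
(This is only a lower bound; the true E[α(G)] may be larger.)

E[α(G)] ≥ 689/5 ≈ 137.80000.


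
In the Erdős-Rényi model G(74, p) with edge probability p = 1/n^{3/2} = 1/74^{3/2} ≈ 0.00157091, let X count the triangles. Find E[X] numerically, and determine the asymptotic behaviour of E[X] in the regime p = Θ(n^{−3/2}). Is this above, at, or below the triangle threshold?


Number of potential triangles: C(74, 3) = 64824.
Each occurs with probability p³ ≈ (0.00157091)³ ≈ 3.87665597e-09.
By linearity: E[X] = C(74, 3)·p³ ≈ 64824 · 3.87665597e-09 ≈ 0.000251.
Since α = 3/2 > 1, p = c/n^{3/2} = o(1/n) is below the triangle threshold p ~ 1/n. Asymptotically E[X] ~ (c³/6)·n^{3(1−α)} = (1³/6)·n^{-1.5} → 0, so by Markov's inequality G has no triangles w.h.p.

E[X] ≈ 0.000251; in regime p = Θ(1/n^{3/2}) E[X] tends to 0 (below the triangle threshold p ~ 1/n).


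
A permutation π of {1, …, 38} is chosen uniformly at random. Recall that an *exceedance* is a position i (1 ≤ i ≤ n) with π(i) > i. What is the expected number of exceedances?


Write X = Σ_{i=1}^{38} X_i, where X_i = 1_{π(i) > i}.
For each fixed i, π(i) is uniform over {1, …, 38} (marginal of a uniform permutation), so P[π(i) > i] = (n − i)/n. Summing: Σ_{i=1}^{38} (n − i)/n = (0 + 1 + … + 37)/38 = 38(38 − 1)/(2·38) = (38 − 1)/2.
Hence E[X] = Σ_{i=1}^{38} (38 − i)/38 = 37/2 ≈ 18.500.

E[X] = 37/2 = 18.500.


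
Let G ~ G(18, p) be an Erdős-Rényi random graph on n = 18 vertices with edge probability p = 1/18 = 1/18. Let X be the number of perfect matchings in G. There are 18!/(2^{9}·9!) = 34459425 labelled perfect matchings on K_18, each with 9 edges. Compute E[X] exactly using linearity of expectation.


K_18 has 18!/(2^{9}·9!) = 34459425 labelled perfect matchings.
For each such perfect matching H, let X_H = 1 if all 9 edges of H are present in G. Then P[X_H = 1] = p^{9} = (1/18)^{9} = 1/198359290368.
By linearity: E[X] = Σ_H E[X_H] = 34459425 · p^{9} = 34459425 · 1/198359290368 = 425425/2448880128.
Numerically: E[X] ≈ 0.0001737.

E[X] = 34459425 · (1/18)^{9} = 425425/2448880128 ≈ 0.0001737.


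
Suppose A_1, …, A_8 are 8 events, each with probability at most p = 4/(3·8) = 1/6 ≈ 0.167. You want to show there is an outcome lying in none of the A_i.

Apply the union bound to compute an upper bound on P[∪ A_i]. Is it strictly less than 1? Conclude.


Union bound: P[∪_{i=1}^{8} A_i] ≤ Σ_i P[A_i] ≤ 8·p = 8·(1/6) = 4/3.
Numerically: 4/3 ≈ 1.333.
Is 4/3 < 1? NO.
Since the bound 4/3 is ≥ 1, the union bound is uninformative here; it does NOT by itself certify existence.

8·p = 4/3 ≈ 1.333; existence NOT certified by the union bound.


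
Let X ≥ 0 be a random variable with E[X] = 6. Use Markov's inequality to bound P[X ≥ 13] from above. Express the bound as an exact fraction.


μ = E[X] = 6, a = 13.
Markov: P[X ≥ 13] ≤ μ/a = (6)/13 = 6/13.
Numerically: ≈ 0.461538.
(Since a = 13 > μ = 6.000000, the bound 6/13 is < 1 and informative.)

P[X ≥ 13] ≤ 6/13 ≈ 0.461538.


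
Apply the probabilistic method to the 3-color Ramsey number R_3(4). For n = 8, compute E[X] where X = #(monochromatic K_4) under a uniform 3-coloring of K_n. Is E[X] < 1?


E[X] = C(8, 4) · 3^{1 − 6} = 70 · 3^{−5} = 70/243.
As a reduced fraction: E[X] = 70/243 ≈ 0.2880658.
Is E[X] < 1? YES.
Since E[X] < 1, there exists a 3-coloring of K_{8} with no monochromatic K_4; hence R_3(4) > 8.

E[X] = 70/243 ≈ 0.2880658; E[X] < 1, so R_3(4) > 8.


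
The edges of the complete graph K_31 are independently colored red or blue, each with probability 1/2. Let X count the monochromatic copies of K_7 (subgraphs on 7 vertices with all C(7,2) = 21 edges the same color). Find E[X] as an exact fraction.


Let X = Σ_S X_S over the C(31, 7) = 2629575 subsets S of size 7, where X_S = 1 if the K_7 on S is monochromatic.
For a fixed S, the K_7 on S has C(7, 2) = 21 edges. P[all 21 edges red] = (1/2)^21, and likewise for blue, so P[monochromatic] = 2·(1/2)^21 = 2^{1 − 21} = 1/1048576.
Summing: E[X] = C(31, 7) · 2^{1 − 21} = 2629575 · 1/1048576 = 2629575/1048576.
Numerically: E[X] ≈ 2.508.

E[X] = C(31,7)·2^(1−C(7,2)) = 2629575/1048576 ≈ 2.508.


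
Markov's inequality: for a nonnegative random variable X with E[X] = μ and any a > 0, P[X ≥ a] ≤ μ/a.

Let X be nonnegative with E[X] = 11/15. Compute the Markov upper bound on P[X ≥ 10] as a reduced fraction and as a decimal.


μ = E[X] = 11/15, a = 10.
Markov: P[X ≥ 10] ≤ μ/a = (11/15)/10 = 11/150.
Numerically: ≈ 0.073333.
(Since a = 10 > μ = 0.733333, the bound 11/150 is < 1 and informative.)

P[X ≥ 10] ≤ 11/150 ≈ 0.073333.


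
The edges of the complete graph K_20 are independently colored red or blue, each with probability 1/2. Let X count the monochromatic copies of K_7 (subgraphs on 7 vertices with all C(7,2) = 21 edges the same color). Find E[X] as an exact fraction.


Let X = Σ_S X_S over the C(20, 7) = 77520 subsets S of size 7, where X_S = 1 if the K_7 on S is monochromatic.
For a fixed S, the K_7 on S has C(7, 2) = 21 edges. P[all 21 edges red] = (1/2)^21, and likewise for blue, so P[monochromatic] = 2·(1/2)^21 = 2^{1 − 21} = 1/1048576.
By linearity of expectation: E[X] = C(20, 7) · 2^{1 − 21} = 77520 · 1/1048576 = 4845/65536.
Numerically: E[X] ≈ 0.074.

E[X] = C(20,7)·2^(1−C(7,2)) = 4845/65536 ≈ 0.074.


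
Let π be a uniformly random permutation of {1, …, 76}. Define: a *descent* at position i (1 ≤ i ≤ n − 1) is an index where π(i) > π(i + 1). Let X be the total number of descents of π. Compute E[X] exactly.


Write X = Σ X_I over i = 1, …, 75, with X_I the indicator of one descent.
There are 75 indicators.
For each fixed i, the pair (π(i), π(i+1)) is a uniformly random ordered pair of distinct values from {1, …, 76}; by symmetry P[π(i) > π(i+1)] = 1/2.
By linearity: E[X] = 75 · (1/2) = (76 − 1) · (1/2) = 75/2 ≈ 37.50000.

E[X] = 75/2 = 37.50000.


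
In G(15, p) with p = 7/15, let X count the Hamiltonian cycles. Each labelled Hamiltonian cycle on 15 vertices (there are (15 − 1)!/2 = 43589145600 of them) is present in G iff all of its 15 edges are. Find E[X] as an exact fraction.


K_15 has (15 − 1)!/2 = 43589145600 labelled Hamiltonian cycles.
For each such Hamiltonian cycle H, let X_H = 1 if all 15 edges of H are present in G. Then P[X_H = 1] = p^{15} = (7/15)^{15} = 4747561509943/437893890380859375.
Summing the indicators: E[X] = Σ_H E[X_H] = 43589145600 · p^{15} = 43589145600 · 4747561509943/437893890380859375 = 34064551424174695424/72081298828125.
Numerically: E[X] ≈ 472585.

E[X] = 43589145600 · (7/15)^{15} = 34064551424174695424/72081298828125 ≈ 472585.


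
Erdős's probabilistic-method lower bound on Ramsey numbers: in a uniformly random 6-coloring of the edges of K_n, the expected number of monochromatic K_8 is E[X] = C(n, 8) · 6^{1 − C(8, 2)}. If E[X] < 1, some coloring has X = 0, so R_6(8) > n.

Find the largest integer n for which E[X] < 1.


We need C(n, 8) · 6^{1 − 28} < 1, i.e. C(n, 8) < 6^{28 − 1} = 1023490369077469249536.
Check values of n near the boundary:
  n = 1590: C(1590, 8) = 995397314198933813310; 995397314198933813310 < 1023490369077469249536? YES
  n = 1591: C(1591, 8) = 1000427749141189953870; 1000427749141189953870 < 1023490369077469249536? YES
  n = 1592: C(1592, 8) = 1005480414540892933435; 1005480414540892933435 < 1023490369077469249536? YES
  n = 1593: C(1593, 8) = 1010555394551193970323; 1010555394551193970323 < 1023490369077469249536? YES
  n = 1594: C(1594, 8) = 1015652773590544255167; 1015652773590544255167 < 1023490369077469249536? YES
  n = 1595: C(1595, 8) = 1020772636343363633895; 1020772636343363633895 < 1023490369077469249536? YES
  n = 1596: C(1596, 8) = 1025915067760710553965; 1025915067760710553965 < 1023490369077469249536? NO
The largest n with C(n, 8) < 1023490369077469249536 is n = 1595 (where E[X] = 113419181815929292655/113721152119718805504 ≈ 0.9973446). Hence R_6(8) > 1595, i.e. R_6(8) ≥ 1596.

Largest n = 1595; hence R_6(8) > 1595.


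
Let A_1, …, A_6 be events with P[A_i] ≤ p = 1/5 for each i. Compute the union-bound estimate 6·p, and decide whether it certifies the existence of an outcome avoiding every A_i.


Union bound: P[∪_{i=1}^{6} A_i] ≤ Σ_i P[A_i] ≤ 6·p = 6·(1/5) = 6/5.
Numerically: 6/5 ≈ 1.2000.
Is 6/5 < 1? NO.
Since the bound 6/5 is ≥ 1, the union bound is uninformative here; it does NOT by itself certify existence.

6·p = 6/5 ≈ 1.2000; existence NOT certified by the union bound.


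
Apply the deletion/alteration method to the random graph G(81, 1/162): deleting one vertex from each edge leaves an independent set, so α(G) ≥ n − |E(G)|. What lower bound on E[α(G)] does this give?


E[|E(G)|] = C(81, 2)·p = 3240 · (1/162) = 20.
E[α(G)] ≥ n − E[|E(G)|] = 81 − 20 = 61.
Numerically: ≈ 61.000.
(This is only a lower bound; the true E[α(G)] may be larger.)

E[α(G)] ≥ 61 ≈ 61.000.


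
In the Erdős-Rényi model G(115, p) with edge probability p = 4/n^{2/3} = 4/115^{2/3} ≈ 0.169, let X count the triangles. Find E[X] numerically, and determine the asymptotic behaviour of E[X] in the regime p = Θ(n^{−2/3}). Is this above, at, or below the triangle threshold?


Number of potential triangles: C(115, 3) = 246905.
Each occurs with probability p³ ≈ (0.169)³ ≈ 4.83932e-03.
By linearity: E[X] = C(115, 3)·p³ ≈ 246905 · 4.83932e-03 ≈ 1194.852.
Since α = 2/3 < 1, p = c/n^{2/3} ≫ 1/n is above the triangle threshold p ~ 1/n. Asymptotically E[X] ~ (c³/6)·n^{3(1−α)} = (4³/6)·n^{1} → ∞; triangles are abundant w.h.p.

E[X] ≈ 1194.852; in regime p = Θ(1/n^{2/3}) E[X] diverges (above the triangle threshold p ~ 1/n).


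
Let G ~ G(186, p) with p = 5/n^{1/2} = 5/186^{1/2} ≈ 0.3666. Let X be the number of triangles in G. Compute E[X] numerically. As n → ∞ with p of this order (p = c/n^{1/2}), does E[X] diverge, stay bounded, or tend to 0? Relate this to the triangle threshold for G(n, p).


Number of potential triangles: C(186, 3) = 1055240.
Each occurs with probability p³ ≈ (0.3666)³ ≈ 4.927658e-02.
By linearity: E[X] = C(186, 3)·p³ ≈ 1055240 · 4.927658e-02 ≈ 51998.6229.
Since α = 1/2 < 1, p = c/n^{1/2} ≫ 1/n is above the triangle threshold p ~ 1/n. Asymptotically E[X] ~ (c³/6)·n^{3(1−α)} = (5³/6)·n^{1.5} → ∞; triangles are abundant w.h.p.

E[X] ≈ 51998.6229; in regime p = Θ(1/n^{1/2}) E[X] diverges (above the triangle threshold p ~ 1/n).


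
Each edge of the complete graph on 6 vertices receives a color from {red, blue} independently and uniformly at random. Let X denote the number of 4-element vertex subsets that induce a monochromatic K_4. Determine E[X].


Let X = Σ_S X_S over the C(6, 4) = 15 subsets S of size 4, where X_S = 1 if the K_4 on S is monochromatic.
For a fixed S, the K_4 on S has C(4, 2) = 6 edges. P[all 6 edges red] = (1/2)^6, and likewise for blue, so P[monochromatic] = 2·(1/2)^6 = 2^{1 − 6} = 1/32.
By linearity of expectation: E[X] = C(6, 4) · 2^{1 − 6} = 15 · 1/32 = 15/32.
Numerically: E[X] ≈ 0.468750.

E[X] = C(6,4)·2^(1−C(4,2)) = 15/32 ≈ 0.468750.


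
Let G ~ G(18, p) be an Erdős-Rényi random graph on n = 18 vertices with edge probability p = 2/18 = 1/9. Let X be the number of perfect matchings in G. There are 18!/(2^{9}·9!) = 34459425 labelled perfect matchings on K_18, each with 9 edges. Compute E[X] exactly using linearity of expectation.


K_18 has 18!/(2^{9}·9!) = 34459425 labelled perfect matchings.
For each such perfect matching H, let X_H = 1 if all 9 edges of H are present in G. Then P[X_H = 1] = p^{9} = (1/9)^{9} = 1/387420489.
By linearity of expectation: E[X] = Σ_H E[X_H] = 34459425 · p^{9} = 34459425 · 1/387420489 = 425425/4782969.
Numerically: E[X] ≈ 0.088946.

E[X] = 34459425 · (1/9)^{9} = 425425/4782969 ≈ 0.088946.


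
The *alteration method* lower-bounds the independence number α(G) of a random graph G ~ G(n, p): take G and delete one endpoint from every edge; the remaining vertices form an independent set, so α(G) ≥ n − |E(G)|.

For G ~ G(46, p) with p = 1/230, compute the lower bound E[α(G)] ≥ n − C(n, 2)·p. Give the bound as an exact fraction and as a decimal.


E[|E(G)|] = C(46, 2)·p = 1035 · (1/230) = 9/2.
E[α(G)] ≥ n − E[|E(G)|] = 46 − 9/2 = 83/2.
Numerically: ≈ 41.50000.
(This is only a lower bound; the true E[α(G)] may be larger.)

E[α(G)] ≥ 83/2 ≈ 41.50000.


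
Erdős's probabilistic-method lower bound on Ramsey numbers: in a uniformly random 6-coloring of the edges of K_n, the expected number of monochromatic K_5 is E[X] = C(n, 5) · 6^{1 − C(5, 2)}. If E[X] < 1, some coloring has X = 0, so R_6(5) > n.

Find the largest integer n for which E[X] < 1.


We need C(n, 5) · 6^{1 − 10} < 1, i.e. C(n, 5) < 6^{10 − 1} = 10077696.
Check values of n near the boundary:
  n = 61: C(61, 5) = 5949147; 5949147 < 10077696? YES
  n = 62: C(62, 5) = 6471002; 6471002 < 10077696? YES
  n = 63: C(63, 5) = 7028847; 7028847 < 10077696? YES
  n = 64: C(64, 5) = 7624512; 7624512 < 10077696? YES
  n = 65: C(65, 5) = 8259888; 8259888 < 10077696? YES
  n = 66: C(66, 5) = 8936928; 8936928 < 10077696? YES
  n = 67: C(67, 5) = 9657648; 9657648 < 10077696? YES
  n = 68: C(68, 5) = 10424128; 10424128 < 10077696? NO
The largest n with C(n, 5) < 10077696 is n = 67 (where E[X] = 67067/69984 ≈ 0.958319). Hence R_6(5) > 67, i.e. R_6(5) ≥ 68.

Largest n = 67; hence R_6(5) > 67.


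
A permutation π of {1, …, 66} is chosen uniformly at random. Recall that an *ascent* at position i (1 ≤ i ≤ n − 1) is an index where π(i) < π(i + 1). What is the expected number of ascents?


Write X = Σ X_I over i = 1, …, 65, with X_I the indicator of one ascent.
There are 65 indicators.
For each fixed i, the pair (π(i), π(i+1)) is a uniformly random ordered pair of distinct values from {1, …, 66}; by symmetry P[π(i) < π(i+1)] = 1/2.
By linearity: E[X] = 65 · (1/2) = (66 − 1) · (1/2) = 65/2 ≈ 32.500000.

E[X] = 65/2 = 32.500000.


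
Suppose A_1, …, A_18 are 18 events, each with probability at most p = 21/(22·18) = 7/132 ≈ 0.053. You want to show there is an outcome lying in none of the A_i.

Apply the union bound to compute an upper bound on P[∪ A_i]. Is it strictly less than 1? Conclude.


Union bound: P[∪_{i=1}^{18} A_i] ≤ Σ_i P[A_i] ≤ 18·p = 18·(7/132) = 21/22.
Numerically: 21/22 ≈ 0.955.
Is 21/22 < 1? YES.
Since P[∪ A_i] ≤ 21/22 < 1, the complement has P[∩ A_i^c] ≥ 1 − 21/22 = 1/22 > 0, so some outcome avoids every A_i.

18·p = 21/22 ≈ 0.955; existence CERTIFIED by the union bound.


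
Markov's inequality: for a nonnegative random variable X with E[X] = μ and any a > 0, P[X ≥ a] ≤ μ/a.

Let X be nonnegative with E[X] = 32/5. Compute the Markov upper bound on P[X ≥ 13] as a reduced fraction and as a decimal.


μ = E[X] = 32/5, a = 13.
Markov: P[X ≥ 13] ≤ μ/a = (32/5)/13 = 32/65.
Numerically: ≈ 0.492308.
(Since a = 13 > μ = 6.400000, the bound 32/65 is < 1 and informative.)

P[X ≥ 13] ≤ 32/65 ≈ 0.492308.


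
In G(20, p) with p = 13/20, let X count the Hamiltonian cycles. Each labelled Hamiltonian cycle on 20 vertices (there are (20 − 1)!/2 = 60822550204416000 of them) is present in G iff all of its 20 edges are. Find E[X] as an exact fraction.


K_20 has (20 − 1)!/2 = 60822550204416000 labelled Hamiltonian cycles.
For each such Hamiltonian cycle H, let X_H = 1 if all 20 edges of H are present in G. Then P[X_H = 1] = p^{20} = (13/20)^{20} = 19004963774880799438801/104857600000000000000000000.
By linearity of expectation: E[X] = Σ_H E[X_H] = 60822550204416000 · p^{20} = 60822550204416000 · 19004963774880799438801/104857600000000000000000000 = 282209561360057334695429506990221/25600000000000000000.
Numerically: E[X] ≈ 1.1e+13.

E[X] = 60822550204416000 · (13/20)^{20} = 282209561360057334695429506990221/25600000000000000000 ≈ 1.1e+13.


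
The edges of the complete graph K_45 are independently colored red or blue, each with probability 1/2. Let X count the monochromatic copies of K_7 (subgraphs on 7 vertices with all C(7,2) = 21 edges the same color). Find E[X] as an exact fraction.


Let X = Σ_S X_S over the C(45, 7) = 45379620 subsets S of size 7, where X_S = 1 if the K_7 on S is monochromatic.
For a fixed S, the K_7 on S has C(7, 2) = 21 edges. P[all 21 edges red] = (1/2)^21, and likewise for blue, so P[monochromatic] = 2·(1/2)^21 = 2^{1 − 21} = 1/1048576.
By linearity of expectation: E[X] = C(45, 7) · 2^{1 − 21} = 45379620 · 1/1048576 = 11344905/262144.
Numerically: E[X] ≈ 43.277378.

E[X] = C(45,7)·2^(1−C(7,2)) = 11344905/262144 ≈ 43.277378.
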